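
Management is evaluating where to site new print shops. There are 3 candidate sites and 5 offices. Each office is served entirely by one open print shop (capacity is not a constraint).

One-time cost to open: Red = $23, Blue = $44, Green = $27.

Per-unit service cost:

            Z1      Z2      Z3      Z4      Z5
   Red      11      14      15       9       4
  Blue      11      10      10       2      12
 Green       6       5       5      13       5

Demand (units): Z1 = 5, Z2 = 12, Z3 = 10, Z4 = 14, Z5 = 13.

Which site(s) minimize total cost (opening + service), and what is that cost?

Open Blue and Green; minimum total cost 304.

For any fixed open set, each office goes to its cheapest open site; total = fixed + service.
{Blue, Green}: Z1→Green 6·5=30, Z2→Green 5·12=60, Z3→Green 5·10=50, Z4→Blue 2·14=28, Z5→Green 5·13=65. Service 233; fixed 71; total 304.
{Red, Blue, Green}: service 220 + fixed 94 = 314
{Red, Green}: service 318 + fixed 50 = 368
{Red}: Z1→Red 11·5=55, Z2→Red 14·12=168, Z3→Red 15·10=150, Z4→Red 9·14=126, Z5→Red 4·13=52. Service 551; fixed 23; total 574.
No other subset beats 304.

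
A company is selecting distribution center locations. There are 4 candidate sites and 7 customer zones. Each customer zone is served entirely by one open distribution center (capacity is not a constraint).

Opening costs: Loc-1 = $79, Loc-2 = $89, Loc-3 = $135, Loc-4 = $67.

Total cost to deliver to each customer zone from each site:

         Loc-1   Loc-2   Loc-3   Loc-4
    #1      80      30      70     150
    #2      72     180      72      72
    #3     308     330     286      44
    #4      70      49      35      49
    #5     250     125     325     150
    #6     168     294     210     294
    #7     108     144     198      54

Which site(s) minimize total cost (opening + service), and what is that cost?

For any fixed open set, each customer zone goes to its cheapest open site; total = fixed + service.
{Loc-1, Loc-4}: #1→Loc-1 80, #2→Loc-1 72, #3→Loc-4 44, #4→Loc-4 49, #5→Loc-4 150, #6→Loc-1 168, #7→Loc-4 54. Service 617; fixed 146; total 763.
{Loc-1, Loc-2, Loc-4}: service 542 + fixed 235 = 777
{Loc-2, Loc-4}: service 668 + fixed 156 = 824
{Loc-1, Loc-2, Loc-3, Loc-4}: #1→Loc-2 30, #2→Loc-1 72, #3→Loc-4 44, #4→Loc-3 35, #5→Loc-2 125, #6→Loc-1 168, #7→Loc-4 54. Service 528; fixed 370; total 898.
No other subset beats 763.

Open Loc-1 and Loc-4; minimum total cost 763.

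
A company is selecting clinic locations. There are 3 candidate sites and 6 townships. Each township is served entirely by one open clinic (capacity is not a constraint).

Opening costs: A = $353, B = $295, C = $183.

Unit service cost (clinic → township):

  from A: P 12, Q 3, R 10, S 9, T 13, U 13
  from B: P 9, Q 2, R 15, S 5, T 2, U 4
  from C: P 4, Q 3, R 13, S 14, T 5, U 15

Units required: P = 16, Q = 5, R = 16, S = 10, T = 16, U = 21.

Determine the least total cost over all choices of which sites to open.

For any fixed open set, each township goes to its cheapest open site; total = fixed + service.
{B}: P→B 9·16=144, Q→B 2·5=10, R→B 15·16=240, S→B 5·10=50, T→B 2·16=32, U→B 4·21=84. Service 560; fixed 295; total 855.
{B, C}: P→C 4·16=64, Q→B 2·5=10, R→C 13·16=208, S→B 5·10=50, T→B 2·16=32, U→B 4·21=84. Service 448; fixed 478; total 926.
{C}: P→C 4·16=64, Q→C 3·5=15, R→C 13·16=208, S→C 14·10=140, T→C 5·16=80, U→C 15·21=315. Service 822; fixed 183; total 1005.
{A, B, C}: service 400 + fixed 831 = 1231
No other subset beats 855.

Minimum total cost: 855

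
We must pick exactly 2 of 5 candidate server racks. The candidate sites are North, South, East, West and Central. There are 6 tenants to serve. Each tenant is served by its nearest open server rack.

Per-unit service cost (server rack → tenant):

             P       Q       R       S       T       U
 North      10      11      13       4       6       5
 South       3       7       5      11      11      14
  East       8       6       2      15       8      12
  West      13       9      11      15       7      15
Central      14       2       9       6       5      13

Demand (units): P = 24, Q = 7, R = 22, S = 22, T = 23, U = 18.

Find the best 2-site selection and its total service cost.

With exactly 2 open, each tenant uses its cheapest among the chosen.
{North, South}: P→South 3·24=72, Q→South 7·7=49, R→South 5·22=110, S→North 4·22=88, T→North 6·23=138, U→North 5·18=90. Service cost 547.
{North, East}: service cost 594
{South, Central}: service cost 677
Among all 10 size-2 choices, {North, South} is lowest.

Choose North and South; total service cost 547.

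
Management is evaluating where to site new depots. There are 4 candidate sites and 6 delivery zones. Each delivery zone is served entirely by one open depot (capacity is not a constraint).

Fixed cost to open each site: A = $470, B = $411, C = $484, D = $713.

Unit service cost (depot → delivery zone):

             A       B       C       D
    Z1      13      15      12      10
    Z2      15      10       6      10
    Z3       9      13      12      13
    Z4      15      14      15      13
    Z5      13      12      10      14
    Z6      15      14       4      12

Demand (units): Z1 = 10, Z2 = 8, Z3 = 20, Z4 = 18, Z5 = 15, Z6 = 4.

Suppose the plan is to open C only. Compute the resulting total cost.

Each delivery zone is assigned to its cheapest site among the open ones.
{C}: Z1→C 12·10=120, Z2→C 6·8=48, Z3→C 12·20=240, Z4→C 15·18=270, Z5→C 10·15=150, Z6→C 4·4=16. Service 844; fixed 484; total 1328.

Total cost: 1328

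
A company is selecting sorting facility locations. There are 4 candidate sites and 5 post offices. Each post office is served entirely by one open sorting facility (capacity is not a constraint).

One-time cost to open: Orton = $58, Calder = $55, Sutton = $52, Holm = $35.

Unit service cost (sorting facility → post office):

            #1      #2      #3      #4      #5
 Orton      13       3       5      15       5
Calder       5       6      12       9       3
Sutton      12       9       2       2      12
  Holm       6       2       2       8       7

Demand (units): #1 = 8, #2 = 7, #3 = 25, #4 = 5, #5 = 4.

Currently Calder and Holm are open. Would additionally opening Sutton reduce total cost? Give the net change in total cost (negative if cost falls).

No — net change +22 (cost rises by 22).

Current service cost with {Calder, Holm}: 156.
Adding Sutton: each post office re-picks its cheapest; new service cost 126, saving 30.
Extra fixed cost: 52. Net change = 52 − 30 = 22.
(Totals: 246 → 268.)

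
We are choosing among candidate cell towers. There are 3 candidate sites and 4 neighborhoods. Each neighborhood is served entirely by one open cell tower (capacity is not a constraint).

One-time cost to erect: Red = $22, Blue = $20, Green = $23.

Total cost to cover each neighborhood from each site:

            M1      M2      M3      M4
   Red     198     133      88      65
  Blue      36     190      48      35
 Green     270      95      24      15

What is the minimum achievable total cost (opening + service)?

For any fixed open set, each neighborhood goes to its cheapest open site; total = fixed + service.
{Blue, Green}: M1→Blue 36, M2→Green 95, M3→Green 24, M4→Green 15. Service 170; fixed 43; total 213.
{Red, Blue, Green}: service 170 + fixed 65 = 235
{Red, Blue}: M1→Blue 36, M2→Red 133, M3→Blue 48, M4→Blue 35. Service 252; fixed 42; total 294.
{Blue}: service 309 + fixed 20 = 329
No other subset beats 213.

Minimum total cost: 213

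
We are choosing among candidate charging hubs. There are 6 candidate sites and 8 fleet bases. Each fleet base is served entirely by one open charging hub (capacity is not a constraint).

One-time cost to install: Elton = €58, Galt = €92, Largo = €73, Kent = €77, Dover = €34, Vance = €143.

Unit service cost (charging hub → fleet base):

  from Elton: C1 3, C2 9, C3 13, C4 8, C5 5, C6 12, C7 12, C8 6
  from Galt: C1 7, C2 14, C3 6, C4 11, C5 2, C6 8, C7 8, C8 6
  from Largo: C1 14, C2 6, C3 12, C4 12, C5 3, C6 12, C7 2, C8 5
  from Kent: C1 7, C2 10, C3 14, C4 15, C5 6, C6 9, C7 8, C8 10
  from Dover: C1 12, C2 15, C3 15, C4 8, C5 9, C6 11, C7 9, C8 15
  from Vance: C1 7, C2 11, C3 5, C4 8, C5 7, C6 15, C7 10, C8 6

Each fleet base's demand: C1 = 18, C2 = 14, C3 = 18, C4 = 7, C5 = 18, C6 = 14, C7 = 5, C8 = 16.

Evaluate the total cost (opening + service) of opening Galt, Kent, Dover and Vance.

Total cost: 1042

Each fleet base is assigned to its cheapest site among the open ones.
{Galt, Kent, Dover, Vance}: C1→Galt 7·18=126, C2→Kent 10·14=140, C3→Vance 5·18=90, C4→Dover 8·7=56, C5→Galt 2·18=36, C6→Galt 8·14=112, C7→Galt 8·5=40, C8→Galt 6·16=96. Service 696; fixed 346; total 1042.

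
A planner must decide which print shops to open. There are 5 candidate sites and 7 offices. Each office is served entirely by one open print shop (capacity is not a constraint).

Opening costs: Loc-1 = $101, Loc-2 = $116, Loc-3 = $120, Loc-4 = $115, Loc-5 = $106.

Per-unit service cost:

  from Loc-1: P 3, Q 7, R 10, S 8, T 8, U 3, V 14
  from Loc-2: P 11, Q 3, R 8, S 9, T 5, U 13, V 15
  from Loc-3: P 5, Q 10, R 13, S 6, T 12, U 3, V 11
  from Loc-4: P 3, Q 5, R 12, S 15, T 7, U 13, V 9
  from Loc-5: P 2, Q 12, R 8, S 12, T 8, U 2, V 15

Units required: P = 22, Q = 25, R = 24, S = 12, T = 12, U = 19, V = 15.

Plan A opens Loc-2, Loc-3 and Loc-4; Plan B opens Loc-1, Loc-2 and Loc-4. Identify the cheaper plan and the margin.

Plan A: {Loc-2, Loc-3, Loc-4}: P→Loc-4 3·22=66, Q→Loc-2 3·25=75, R→Loc-2 8·24=192, S→Loc-3 6·12=72, T→Loc-2 5·12=60, U→Loc-3 3·19=57, V→Loc-4 9·15=135. Service 657; fixed 351; total 1008.
Plan B: {Loc-1, Loc-2, Loc-4}: P→Loc-1 3·22=66, Q→Loc-2 3·25=75, R→Loc-2 8·24=192, S→Loc-1 8·12=96, T→Loc-2 5·12=60, U→Loc-1 3·19=57, V→Loc-4 9·15=135. Service 681; fixed 332; total 1013.
Difference: |1008 − 1013| = 5.

Plan A is cheaper by 5.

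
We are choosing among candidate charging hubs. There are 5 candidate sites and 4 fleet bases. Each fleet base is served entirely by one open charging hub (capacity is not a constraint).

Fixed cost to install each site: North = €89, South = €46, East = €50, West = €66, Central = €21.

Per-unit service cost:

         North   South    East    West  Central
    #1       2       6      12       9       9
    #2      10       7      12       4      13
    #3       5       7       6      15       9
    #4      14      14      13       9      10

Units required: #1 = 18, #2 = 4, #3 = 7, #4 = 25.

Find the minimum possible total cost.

For any fixed open set, each fleet base goes to its cheapest open site; total = fixed + service.
{North, West}: #1→North 2·18=36, #2→West 4·4=16, #3→North 5·7=35, #4→West 9·25=225. Service 312; fixed 155; total 467.
{North, Central}: service 361 + fixed 110 = 471
{North, West, Central}: service 312 + fixed 176 = 488
{North, South, East, West, Central}: service 312 + fixed 272 = 584
No other subset beats 467.

Minimum total cost: 467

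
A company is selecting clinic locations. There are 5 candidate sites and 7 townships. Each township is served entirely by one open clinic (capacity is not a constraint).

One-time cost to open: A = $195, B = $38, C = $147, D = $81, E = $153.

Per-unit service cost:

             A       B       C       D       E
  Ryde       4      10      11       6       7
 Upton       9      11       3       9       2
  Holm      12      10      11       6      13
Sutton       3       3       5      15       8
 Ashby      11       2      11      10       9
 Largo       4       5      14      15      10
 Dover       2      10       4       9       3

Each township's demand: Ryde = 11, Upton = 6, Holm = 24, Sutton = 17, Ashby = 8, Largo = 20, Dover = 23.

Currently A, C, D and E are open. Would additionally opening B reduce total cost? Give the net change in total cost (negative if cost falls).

Current service cost with {A, C, D, E}: 449.
Adding B: each township re-picks its cheapest; new service cost 393, saving 56.
Extra fixed cost: 38. Net change = 38 − 56 = -18.
(Totals: 1025 → 1007.)

Yes — net change −18 (cost falls by 18).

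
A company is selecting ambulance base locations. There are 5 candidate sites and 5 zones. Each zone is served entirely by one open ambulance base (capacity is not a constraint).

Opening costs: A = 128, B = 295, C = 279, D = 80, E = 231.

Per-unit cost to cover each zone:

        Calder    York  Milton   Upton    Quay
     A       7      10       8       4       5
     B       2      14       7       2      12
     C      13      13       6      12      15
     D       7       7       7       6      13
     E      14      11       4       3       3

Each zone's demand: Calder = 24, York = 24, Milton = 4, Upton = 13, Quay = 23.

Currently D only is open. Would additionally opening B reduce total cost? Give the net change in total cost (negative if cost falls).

No — net change +100 (cost rises by 100).

Current service cost with {D}: 741.
Adding B: each zone re-picks its cheapest; new service cost 546, saving 195.
Extra fixed cost: 295. Net change = 295 − 195 = 100.
(Totals: 821 → 921.)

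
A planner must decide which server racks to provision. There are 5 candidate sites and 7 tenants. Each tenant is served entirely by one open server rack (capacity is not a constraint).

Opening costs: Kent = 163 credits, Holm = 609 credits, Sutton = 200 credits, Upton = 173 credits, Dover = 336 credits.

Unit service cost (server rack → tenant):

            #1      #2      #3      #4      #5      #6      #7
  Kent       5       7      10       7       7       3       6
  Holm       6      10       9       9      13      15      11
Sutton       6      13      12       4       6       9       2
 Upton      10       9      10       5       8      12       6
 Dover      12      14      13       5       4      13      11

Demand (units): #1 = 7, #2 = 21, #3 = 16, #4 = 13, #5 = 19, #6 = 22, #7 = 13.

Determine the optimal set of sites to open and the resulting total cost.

For any fixed open set, each tenant goes to its cheapest open site; total = fixed + service.
{Kent}: #1→Kent 5·7=35, #2→Kent 7·21=147, #3→Kent 10·16=160, #4→Kent 7·13=91, #5→Kent 7·19=133, #6→Kent 3·22=66, #7→Kent 6·13=78. Service 710; fixed 163; total 873.
{Kent, Sutton}: service 600 + fixed 363 = 963
{Kent, Upton}: service 684 + fixed 336 = 1020
{Kent, Holm, Sutton, Upton, Dover}: service 546 + fixed 1481 = 2027
No other subset beats 873.

Open Kent only; minimum total cost 873.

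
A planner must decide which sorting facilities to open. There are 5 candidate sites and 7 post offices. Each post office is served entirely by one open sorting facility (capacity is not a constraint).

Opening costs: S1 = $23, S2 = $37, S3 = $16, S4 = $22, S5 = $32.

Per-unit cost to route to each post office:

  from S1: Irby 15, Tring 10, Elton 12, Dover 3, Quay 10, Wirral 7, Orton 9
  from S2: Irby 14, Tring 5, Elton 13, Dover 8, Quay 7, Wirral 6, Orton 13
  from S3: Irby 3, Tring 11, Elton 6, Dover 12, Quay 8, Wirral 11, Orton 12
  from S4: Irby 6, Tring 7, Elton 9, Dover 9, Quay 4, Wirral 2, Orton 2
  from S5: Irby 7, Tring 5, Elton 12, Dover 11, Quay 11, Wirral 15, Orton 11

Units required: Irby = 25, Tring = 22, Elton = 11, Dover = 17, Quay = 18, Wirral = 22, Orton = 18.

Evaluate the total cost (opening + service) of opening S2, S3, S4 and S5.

Each post office is assigned to its cheapest site among the open ones.
{S2, S3, S4, S5}: Irby→S3 3·25=75, Tring→S2 5·22=110, Elton→S3 6·11=66, Dover→S2 8·17=136, Quay→S4 4·18=72, Wirral→S4 2·22=44, Orton→S4 2·18=36. Service 539; fixed 107; total 646.

Total cost: 646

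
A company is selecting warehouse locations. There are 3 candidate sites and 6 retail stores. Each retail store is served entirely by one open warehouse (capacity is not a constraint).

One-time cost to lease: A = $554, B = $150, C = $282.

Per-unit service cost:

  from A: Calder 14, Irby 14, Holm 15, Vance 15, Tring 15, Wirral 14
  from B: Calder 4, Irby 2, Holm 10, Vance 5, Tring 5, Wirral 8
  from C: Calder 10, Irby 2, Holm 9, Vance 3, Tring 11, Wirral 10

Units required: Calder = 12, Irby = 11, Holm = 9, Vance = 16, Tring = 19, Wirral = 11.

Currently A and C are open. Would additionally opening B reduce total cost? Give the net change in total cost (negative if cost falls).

Current service cost with {A, C}: 590.
Adding B: each retail store re-picks its cheapest; new service cost 382, saving 208.
Extra fixed cost: 150. Net change = 150 − 208 = -58.
(Totals: 1426 → 1368.)

Yes — net change −58 (cost falls by 58).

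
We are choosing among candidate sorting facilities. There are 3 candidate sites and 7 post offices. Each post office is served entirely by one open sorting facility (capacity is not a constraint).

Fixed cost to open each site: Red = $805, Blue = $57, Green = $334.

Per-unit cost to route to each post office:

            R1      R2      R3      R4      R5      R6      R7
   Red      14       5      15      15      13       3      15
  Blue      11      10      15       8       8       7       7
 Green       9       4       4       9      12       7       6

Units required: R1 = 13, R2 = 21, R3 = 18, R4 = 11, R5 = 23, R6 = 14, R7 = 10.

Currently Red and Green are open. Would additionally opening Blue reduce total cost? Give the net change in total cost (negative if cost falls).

Yes — net change −46 (cost falls by 46).

Current service cost with {Red, Green}: 750.
Adding Blue: each post office re-picks its cheapest; new service cost 647, saving 103.
Extra fixed cost: 57. Net change = 57 − 103 = -46.
(Totals: 1889 → 1843.)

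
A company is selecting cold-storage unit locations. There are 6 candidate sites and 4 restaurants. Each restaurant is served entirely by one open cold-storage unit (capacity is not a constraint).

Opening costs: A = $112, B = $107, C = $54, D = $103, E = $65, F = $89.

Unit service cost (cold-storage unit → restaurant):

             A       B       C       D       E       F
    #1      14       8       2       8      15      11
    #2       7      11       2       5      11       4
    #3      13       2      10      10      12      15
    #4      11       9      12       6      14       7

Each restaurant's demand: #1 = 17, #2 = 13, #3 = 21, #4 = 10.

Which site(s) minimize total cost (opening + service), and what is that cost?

For any fixed open set, each restaurant goes to its cheapest open site; total = fixed + service.
{B, C}: #1→C 2·17=34, #2→C 2·13=26, #3→B 2·21=42, #4→B 9·10=90. Service 192; fixed 161; total 353.
{B, C, E}: service 192 + fixed 226 = 418
{B, C, F}: #1→C 2·17=34, #2→C 2·13=26, #3→B 2·21=42, #4→F 7·10=70. Service 172; fixed 250; total 422.
{A, B, C, D, E, F}: service 162 + fixed 530 = 692
No other subset beats 353.

Open B and C; minimum total cost 353.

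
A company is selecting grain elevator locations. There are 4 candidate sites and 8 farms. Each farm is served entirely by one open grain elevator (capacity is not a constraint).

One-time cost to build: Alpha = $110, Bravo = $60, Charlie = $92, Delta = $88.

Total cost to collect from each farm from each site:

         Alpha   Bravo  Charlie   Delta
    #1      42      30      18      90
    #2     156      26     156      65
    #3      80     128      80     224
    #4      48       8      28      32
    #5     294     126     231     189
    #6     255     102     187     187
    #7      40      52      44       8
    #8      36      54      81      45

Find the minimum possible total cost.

Minimum total cost: 586

For any fixed open set, each farm goes to its cheapest open site; total = fixed + service.
{Bravo}: #1→Bravo 30, #2→Bravo 26, #3→Bravo 128, #4→Bravo 8, #5→Bravo 126, #6→Bravo 102, #7→Bravo 52, #8→Bravo 54. Service 526; fixed 60; total 586.
{Bravo, Charlie}: service 458 + fixed 152 = 610
{Alpha, Bravo}: service 448 + fixed 170 = 618
{Alpha, Bravo, Charlie, Delta}: service 404 + fixed 350 = 754
No other subset beats 586.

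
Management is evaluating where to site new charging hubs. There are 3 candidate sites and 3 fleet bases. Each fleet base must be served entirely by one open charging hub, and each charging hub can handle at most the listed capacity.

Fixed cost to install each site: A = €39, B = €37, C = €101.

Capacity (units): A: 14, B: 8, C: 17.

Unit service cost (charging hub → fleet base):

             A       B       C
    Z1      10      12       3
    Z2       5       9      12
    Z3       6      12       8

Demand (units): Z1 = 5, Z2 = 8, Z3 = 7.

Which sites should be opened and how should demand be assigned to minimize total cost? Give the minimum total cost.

Open {A, B}: Z1→A 10·5=50, Z2→B 9·8=72, Z3→A 6·7=42.
Loads: A carries 12/14, B carries 8/8. Service 164; fixed 76; total 240.
Next best feasible plan costs 250.

Minimum total cost: 240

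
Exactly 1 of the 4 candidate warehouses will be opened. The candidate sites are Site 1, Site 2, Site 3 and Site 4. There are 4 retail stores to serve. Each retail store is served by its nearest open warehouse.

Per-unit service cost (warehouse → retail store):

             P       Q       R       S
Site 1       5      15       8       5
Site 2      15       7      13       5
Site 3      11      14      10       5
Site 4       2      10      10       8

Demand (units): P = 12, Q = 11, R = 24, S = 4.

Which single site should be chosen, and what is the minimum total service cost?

Choose Site 4 only; total service cost 406.

With exactly 1 open, each retail store uses its cheapest among the chosen.
{Site 4}: P→Site 4 2·12=24, Q→Site 4 10·11=110, R→Site 4 10·24=240, S→Site 4 8·4=32. Service cost 406.
{Site 1}: service cost 437
{Site 3}: service cost 546
Among all 4 size-1 choices, {Site 4} is lowest.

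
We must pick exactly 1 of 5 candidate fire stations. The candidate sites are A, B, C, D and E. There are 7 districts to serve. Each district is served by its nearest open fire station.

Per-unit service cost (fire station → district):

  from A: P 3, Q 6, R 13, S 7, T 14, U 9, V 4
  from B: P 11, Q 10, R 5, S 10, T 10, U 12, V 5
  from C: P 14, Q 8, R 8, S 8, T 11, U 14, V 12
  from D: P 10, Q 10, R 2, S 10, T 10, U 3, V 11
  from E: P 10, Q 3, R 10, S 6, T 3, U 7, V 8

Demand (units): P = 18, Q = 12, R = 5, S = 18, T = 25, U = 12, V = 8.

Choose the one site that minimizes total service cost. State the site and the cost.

Choose E only; total service cost 597.

With exactly 1 open, each district uses its cheapest among the chosen.
{E}: P→E 10·18=180, Q→E 3·12=36, R→E 10·5=50, S→E 6·18=108, T→E 3·25=75, U→E 7·12=84, V→E 8·8=64. Service cost 597.
{A}: service cost 807
{D}: service cost 864
Among all 5 size-1 choices, {E} is lowest.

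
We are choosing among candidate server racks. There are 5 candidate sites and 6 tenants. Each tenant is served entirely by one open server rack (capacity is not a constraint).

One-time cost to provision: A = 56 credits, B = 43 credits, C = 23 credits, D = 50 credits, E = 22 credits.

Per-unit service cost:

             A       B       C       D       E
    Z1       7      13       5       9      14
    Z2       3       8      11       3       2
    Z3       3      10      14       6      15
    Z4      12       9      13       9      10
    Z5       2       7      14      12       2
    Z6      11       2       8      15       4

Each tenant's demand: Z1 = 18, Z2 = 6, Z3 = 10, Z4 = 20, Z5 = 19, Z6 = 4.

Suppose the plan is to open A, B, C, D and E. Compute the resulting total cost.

Each tenant is assigned to its cheapest site among the open ones.
{A, B, C, D, E}: Z1→C 5·18=90, Z2→E 2·6=12, Z3→A 3·10=30, Z4→B 9·20=180, Z5→A 2·19=38, Z6→B 2·4=8. Service 358; fixed 194; total 552.

Total cost: 552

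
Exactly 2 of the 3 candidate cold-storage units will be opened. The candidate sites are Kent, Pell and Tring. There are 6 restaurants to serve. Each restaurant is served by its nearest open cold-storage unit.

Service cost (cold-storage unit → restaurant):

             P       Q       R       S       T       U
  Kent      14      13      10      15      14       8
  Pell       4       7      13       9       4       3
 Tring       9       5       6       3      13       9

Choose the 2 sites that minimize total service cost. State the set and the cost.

With exactly 2 open, each restaurant uses its cheapest among the chosen.
{Pell, Tring}: P→Pell 4, Q→Tring 5, R→Tring 6, S→Tring 3, T→Pell 4, U→Pell 3. Service cost 25.
{Kent, Pell}: service cost 37
{Kent, Tring}: service cost 44
Among all 3 size-2 choices, {Pell, Tring} is lowest.

Choose Pell and Tring; total service cost 25.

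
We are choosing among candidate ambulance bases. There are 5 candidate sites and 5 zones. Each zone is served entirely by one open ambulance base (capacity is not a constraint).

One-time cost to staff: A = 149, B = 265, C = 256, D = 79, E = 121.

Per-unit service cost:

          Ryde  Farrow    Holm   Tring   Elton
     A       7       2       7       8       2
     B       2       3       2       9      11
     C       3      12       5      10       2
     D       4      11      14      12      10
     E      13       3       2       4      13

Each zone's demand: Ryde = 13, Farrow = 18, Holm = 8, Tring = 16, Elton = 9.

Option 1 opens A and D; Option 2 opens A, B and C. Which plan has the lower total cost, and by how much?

Option 1 is cheaper by 376.

Option 1: {A, D}: Ryde→D 4·13=52, Farrow→A 2·18=36, Holm→A 7·8=56, Tring→A 8·16=128, Elton→A 2·9=18. Service 290; fixed 228; total 518.
Option 2: {A, B, C}: Ryde→B 2·13=26, Farrow→A 2·18=36, Holm→B 2·8=16, Tring→A 8·16=128, Elton→A 2·9=18. Service 224; fixed 670; total 894.
Difference: |518 − 894| = 376.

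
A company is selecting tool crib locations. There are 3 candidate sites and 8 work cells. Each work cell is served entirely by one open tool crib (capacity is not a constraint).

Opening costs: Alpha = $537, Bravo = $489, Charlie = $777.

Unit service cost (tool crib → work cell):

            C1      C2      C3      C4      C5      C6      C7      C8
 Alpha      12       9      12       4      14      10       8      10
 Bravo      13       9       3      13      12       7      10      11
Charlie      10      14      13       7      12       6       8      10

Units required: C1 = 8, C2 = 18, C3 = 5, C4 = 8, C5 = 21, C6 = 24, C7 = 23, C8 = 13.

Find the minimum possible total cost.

For any fixed open set, each work cell goes to its cheapest open site; total = fixed + service.
{Bravo}: C1→Bravo 13·8=104, C2→Bravo 9·18=162, C3→Bravo 3·5=15, C4→Bravo 13·8=104, C5→Bravo 12·21=252, C6→Bravo 7·24=168, C7→Bravo 10·23=230, C8→Bravo 11·13=143. Service 1178; fixed 489; total 1667.
{Alpha}: C1→Alpha 12·8=96, C2→Alpha 9·18=162, C3→Alpha 12·5=60, C4→Alpha 4·8=32, C5→Alpha 14·21=294, C6→Alpha 10·24=240, C7→Alpha 8·23=184, C8→Alpha 10·13=130. Service 1198; fixed 537; total 1735.
{Charlie}: service 1163 + fixed 777 = 1940
{Alpha, Bravo, Charlie}: C1→Charlie 10·8=80, C2→Alpha 9·18=162, C3→Bravo 3·5=15, C4→Alpha 4·8=32, C5→Bravo 12·21=252, C6→Charlie 6·24=144, C7→Alpha 8·23=184, C8→Alpha 10·13=130. Service 999; fixed 1803; total 2802.
No other subset beats 1667.

Minimum total cost: 1667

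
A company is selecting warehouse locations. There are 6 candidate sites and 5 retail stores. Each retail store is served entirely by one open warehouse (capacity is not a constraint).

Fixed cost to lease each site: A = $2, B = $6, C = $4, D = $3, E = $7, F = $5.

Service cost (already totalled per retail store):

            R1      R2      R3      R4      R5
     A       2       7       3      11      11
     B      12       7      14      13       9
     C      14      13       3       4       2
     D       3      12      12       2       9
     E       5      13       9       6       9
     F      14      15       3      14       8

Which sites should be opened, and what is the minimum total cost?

Open A and C; minimum total cost 24.

For any fixed open set, each retail store goes to its cheapest open site; total = fixed + service.
{A, C}: R1→A 2, R2→A 7, R3→A 3, R4→C 4, R5→C 2. Service 18; fixed 6; total 24.
{A, C, D}: R1→A 2, R2→A 7, R3→A 3, R4→D 2, R5→C 2. Service 16; fixed 9; total 25.
{A, D}: service 23 + fixed 5 = 28
{A, B, C, D, E, F}: service 16 + fixed 27 = 43
No other subset beats 24.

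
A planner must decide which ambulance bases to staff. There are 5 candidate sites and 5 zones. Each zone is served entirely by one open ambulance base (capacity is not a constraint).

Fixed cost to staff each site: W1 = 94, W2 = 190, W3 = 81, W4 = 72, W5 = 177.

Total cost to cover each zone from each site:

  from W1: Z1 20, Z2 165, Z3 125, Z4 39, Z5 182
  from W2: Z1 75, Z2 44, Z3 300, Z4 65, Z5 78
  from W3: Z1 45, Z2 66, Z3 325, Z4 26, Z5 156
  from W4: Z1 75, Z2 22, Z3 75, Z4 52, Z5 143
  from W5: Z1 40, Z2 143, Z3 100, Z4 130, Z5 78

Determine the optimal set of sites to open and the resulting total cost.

Open W4 only; minimum total cost 439.

For any fixed open set, each zone goes to its cheapest open site; total = fixed + service.
{W4}: Z1→W4 75, Z2→W4 22, Z3→W4 75, Z4→W4 52, Z5→W4 143. Service 367; fixed 72; total 439.
{W3, W4}: service 311 + fixed 153 = 464
{W1, W4}: service 299 + fixed 166 = 465
{W1, W2, W3, W4, W5}: service 221 + fixed 614 = 835
No other subset beats 439.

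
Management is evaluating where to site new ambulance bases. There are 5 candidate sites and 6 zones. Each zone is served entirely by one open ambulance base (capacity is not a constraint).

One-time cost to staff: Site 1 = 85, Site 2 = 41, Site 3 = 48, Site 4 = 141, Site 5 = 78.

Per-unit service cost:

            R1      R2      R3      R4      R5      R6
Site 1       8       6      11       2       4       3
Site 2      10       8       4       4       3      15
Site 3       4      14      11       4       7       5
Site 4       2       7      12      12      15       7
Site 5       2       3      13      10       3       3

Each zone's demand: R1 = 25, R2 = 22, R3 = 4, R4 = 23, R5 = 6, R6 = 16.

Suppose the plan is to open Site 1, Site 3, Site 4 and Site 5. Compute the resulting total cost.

Each zone is assigned to its cheapest site among the open ones.
{Site 1, Site 3, Site 4, Site 5}: R1→Site 4 2·25=50, R2→Site 5 3·22=66, R3→Site 1 11·4=44, R4→Site 1 2·23=46, R5→Site 5 3·6=18, R6→Site 1 3·16=48. Service 272; fixed 352; total 624.

Total cost: 624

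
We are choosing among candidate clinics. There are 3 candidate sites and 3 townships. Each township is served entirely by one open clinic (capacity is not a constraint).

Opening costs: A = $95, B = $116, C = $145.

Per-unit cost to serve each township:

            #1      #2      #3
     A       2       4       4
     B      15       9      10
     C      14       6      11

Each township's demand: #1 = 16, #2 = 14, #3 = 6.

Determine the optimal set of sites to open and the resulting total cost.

Open A only; minimum total cost 207.

For any fixed open set, each township goes to its cheapest open site; total = fixed + service.
{A}: #1→A 2·16=32, #2→A 4·14=56, #3→A 4·6=24. Service 112; fixed 95; total 207.
{A, B}: #1→A 2·16=32, #2→A 4·14=56, #3→A 4·6=24. Service 112; fixed 211; total 323.
{A, C}: service 112 + fixed 240 = 352
{A, B, C}: service 112 + fixed 356 = 468
No other subset beats 207.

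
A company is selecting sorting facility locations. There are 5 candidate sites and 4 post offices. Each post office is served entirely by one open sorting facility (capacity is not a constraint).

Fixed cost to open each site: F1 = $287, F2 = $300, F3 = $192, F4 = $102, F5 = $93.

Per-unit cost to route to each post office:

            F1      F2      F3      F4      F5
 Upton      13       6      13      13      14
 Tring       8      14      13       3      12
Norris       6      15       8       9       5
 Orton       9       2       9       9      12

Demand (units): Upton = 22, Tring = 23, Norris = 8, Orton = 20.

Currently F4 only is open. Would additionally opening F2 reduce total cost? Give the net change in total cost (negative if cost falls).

No — net change +6 (cost rises by 6).

Current service cost with {F4}: 607.
Adding F2: each post office re-picks its cheapest; new service cost 313, saving 294.
Extra fixed cost: 300. Net change = 300 − 294 = 6.
(Totals: 709 → 715.)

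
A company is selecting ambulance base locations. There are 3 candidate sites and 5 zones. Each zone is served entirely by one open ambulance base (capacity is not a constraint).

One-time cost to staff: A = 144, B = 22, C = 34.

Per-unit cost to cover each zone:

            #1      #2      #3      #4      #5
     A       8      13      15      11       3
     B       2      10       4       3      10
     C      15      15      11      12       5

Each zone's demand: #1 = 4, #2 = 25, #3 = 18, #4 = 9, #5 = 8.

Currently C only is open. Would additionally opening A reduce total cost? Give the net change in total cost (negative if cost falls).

No — net change +41 (cost rises by 41).

Current service cost with {C}: 781.
Adding A: each zone re-picks its cheapest; new service cost 678, saving 103.
Extra fixed cost: 144. Net change = 144 − 103 = 41.
(Totals: 815 → 856.)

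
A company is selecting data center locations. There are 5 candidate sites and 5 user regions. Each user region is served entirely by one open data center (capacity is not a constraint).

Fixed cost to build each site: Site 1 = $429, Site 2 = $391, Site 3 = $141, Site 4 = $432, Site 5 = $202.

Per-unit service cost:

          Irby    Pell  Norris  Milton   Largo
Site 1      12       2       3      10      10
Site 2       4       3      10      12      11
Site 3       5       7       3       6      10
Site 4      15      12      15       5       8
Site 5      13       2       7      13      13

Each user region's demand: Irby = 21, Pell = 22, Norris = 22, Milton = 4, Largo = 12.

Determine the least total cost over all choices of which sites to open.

Minimum total cost: 610

For any fixed open set, each user region goes to its cheapest open site; total = fixed + service.
{Site 3}: Irby→Site 3 5·21=105, Pell→Site 3 7·22=154, Norris→Site 3 3·22=66, Milton→Site 3 6·4=24, Largo→Site 3 10·12=120. Service 469; fixed 141; total 610.
{Site 3, Site 5}: service 359 + fixed 343 = 702
{Site 5}: Irby→Site 5 13·21=273, Pell→Site 5 2·22=44, Norris→Site 5 7·22=154, Milton→Site 5 13·4=52, Largo→Site 5 13·12=156. Service 679; fixed 202; total 881.
{Site 1, Site 2, Site 3, Site 4, Site 5}: service 310 + fixed 1595 = 1905
No other subset beats 610.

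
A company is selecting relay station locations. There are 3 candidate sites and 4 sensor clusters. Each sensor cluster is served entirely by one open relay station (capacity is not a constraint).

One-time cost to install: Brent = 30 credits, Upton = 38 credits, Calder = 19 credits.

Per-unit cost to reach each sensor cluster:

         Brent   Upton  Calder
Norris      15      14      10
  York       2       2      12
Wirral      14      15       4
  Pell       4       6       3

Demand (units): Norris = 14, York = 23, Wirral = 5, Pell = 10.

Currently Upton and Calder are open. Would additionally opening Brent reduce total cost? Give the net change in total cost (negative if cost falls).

No — net change +30 (cost rises by 30).

Current service cost with {Upton, Calder}: 236.
Adding Brent: each sensor cluster re-picks its cheapest; new service cost 236, saving 0.
Extra fixed cost: 30. Net change = 30 − 0 = 30.
(Totals: 293 → 323.)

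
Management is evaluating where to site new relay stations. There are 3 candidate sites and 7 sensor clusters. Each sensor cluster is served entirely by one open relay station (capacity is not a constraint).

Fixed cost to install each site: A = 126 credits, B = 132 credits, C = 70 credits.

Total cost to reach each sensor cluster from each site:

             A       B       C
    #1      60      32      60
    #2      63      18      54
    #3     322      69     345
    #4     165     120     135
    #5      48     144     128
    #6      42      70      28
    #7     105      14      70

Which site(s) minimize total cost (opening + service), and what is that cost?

For any fixed open set, each sensor cluster goes to its cheapest open site; total = fixed + service.
{B}: #1→B 32, #2→B 18, #3→B 69, #4→B 120, #5→B 144, #6→B 70, #7→B 14. Service 467; fixed 132; total 599.
{A, B}: #1→B 32, #2→B 18, #3→B 69, #4→B 120, #5→A 48, #6→A 42, #7→B 14. Service 343; fixed 258; total 601.
{B, C}: #1→B 32, #2→B 18, #3→B 69, #4→B 120, #5→C 128, #6→C 28, #7→B 14. Service 409; fixed 202; total 611.
{A, B, C}: service 329 + fixed 328 = 657
No other subset beats 599.

Open B only; minimum total cost 599.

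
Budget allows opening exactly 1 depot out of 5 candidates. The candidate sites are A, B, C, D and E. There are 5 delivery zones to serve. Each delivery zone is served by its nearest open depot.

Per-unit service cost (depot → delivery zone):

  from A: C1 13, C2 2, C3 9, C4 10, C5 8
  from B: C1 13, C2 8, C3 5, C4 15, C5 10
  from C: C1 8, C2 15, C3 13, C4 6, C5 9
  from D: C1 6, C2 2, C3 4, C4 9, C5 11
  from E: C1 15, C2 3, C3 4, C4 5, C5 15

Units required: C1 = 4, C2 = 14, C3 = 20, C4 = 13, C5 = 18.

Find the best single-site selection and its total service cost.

Choose D only; total service cost 447.

With exactly 1 open, each delivery zone uses its cheapest among the chosen.
{D}: C1→D 6·4=24, C2→D 2·14=28, C3→D 4·20=80, C4→D 9·13=117, C5→D 11·18=198. Service cost 447.
{E}: service cost 517
{A}: service cost 534
Among all 5 size-1 choices, {D} is lowest.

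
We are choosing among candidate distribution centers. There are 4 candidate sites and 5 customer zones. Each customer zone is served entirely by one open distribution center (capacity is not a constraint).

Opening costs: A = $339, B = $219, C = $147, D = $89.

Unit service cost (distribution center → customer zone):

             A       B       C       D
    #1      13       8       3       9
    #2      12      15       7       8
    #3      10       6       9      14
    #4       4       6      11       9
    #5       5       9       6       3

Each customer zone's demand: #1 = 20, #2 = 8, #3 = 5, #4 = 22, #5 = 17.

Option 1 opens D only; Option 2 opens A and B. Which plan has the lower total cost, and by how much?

Option 1 is cheaper by 365.

Option 1: {D}: #1→D 9·20=180, #2→D 8·8=64, #3→D 14·5=70, #4→D 9·22=198, #5→D 3·17=51. Service 563; fixed 89; total 652.
Option 2: {A, B}: #1→B 8·20=160, #2→A 12·8=96, #3→B 6·5=30, #4→A 4·22=88, #5→A 5·17=85. Service 459; fixed 558; total 1017.
Difference: |652 − 1017| = 365.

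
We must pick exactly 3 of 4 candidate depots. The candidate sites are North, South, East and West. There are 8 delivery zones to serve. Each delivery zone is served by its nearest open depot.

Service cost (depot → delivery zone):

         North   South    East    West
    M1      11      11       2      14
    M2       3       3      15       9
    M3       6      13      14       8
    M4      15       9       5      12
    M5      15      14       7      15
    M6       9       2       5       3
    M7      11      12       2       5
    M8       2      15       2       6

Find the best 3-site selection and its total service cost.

Choose North, South and East; total service cost 29.

With exactly 3 open, each delivery zone uses its cheapest among the chosen.
{North, South, East}: M1→East 2, M2→North 3, M3→North 6, M4→East 5, M5→East 7, M6→South 2, M7→East 2, M8→North 2. Service cost 29.
{North, East, West}: service cost 30
{South, East, West}: service cost 31
Among all 4 size-3 choices, {North, South, East} is lowest.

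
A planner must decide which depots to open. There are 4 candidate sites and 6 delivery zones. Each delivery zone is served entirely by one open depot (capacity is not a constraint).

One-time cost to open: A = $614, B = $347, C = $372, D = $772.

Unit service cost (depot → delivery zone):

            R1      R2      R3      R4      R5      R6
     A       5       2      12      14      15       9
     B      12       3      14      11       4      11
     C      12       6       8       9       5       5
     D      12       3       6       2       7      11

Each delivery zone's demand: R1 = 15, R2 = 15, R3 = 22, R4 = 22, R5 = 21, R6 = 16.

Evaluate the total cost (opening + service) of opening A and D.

Each delivery zone is assigned to its cheapest site among the open ones.
{A, D}: R1→A 5·15=75, R2→A 2·15=30, R3→D 6·22=132, R4→D 2·22=44, R5→D 7·21=147, R6→A 9·16=144. Service 572; fixed 1386; total 1958.

Total cost: 1958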